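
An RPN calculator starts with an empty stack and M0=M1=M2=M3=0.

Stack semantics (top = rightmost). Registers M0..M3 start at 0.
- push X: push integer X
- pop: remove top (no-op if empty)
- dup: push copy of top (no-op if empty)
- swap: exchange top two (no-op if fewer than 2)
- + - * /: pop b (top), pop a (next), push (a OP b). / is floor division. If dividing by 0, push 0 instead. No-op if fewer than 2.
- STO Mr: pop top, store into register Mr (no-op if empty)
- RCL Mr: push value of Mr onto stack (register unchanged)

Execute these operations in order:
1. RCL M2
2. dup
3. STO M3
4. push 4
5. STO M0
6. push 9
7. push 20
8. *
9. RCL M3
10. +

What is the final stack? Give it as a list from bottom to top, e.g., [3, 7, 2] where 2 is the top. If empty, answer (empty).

Answer: [0, 180]

Derivation:
After op 1 (RCL M2): stack=[0] mem=[0,0,0,0]
After op 2 (dup): stack=[0,0] mem=[0,0,0,0]
After op 3 (STO M3): stack=[0] mem=[0,0,0,0]
After op 4 (push 4): stack=[0,4] mem=[0,0,0,0]
After op 5 (STO M0): stack=[0] mem=[4,0,0,0]
After op 6 (push 9): stack=[0,9] mem=[4,0,0,0]
After op 7 (push 20): stack=[0,9,20] mem=[4,0,0,0]
After op 8 (*): stack=[0,180] mem=[4,0,0,0]
After op 9 (RCL M3): stack=[0,180,0] mem=[4,0,0,0]
After op 10 (+): stack=[0,180] mem=[4,0,0,0]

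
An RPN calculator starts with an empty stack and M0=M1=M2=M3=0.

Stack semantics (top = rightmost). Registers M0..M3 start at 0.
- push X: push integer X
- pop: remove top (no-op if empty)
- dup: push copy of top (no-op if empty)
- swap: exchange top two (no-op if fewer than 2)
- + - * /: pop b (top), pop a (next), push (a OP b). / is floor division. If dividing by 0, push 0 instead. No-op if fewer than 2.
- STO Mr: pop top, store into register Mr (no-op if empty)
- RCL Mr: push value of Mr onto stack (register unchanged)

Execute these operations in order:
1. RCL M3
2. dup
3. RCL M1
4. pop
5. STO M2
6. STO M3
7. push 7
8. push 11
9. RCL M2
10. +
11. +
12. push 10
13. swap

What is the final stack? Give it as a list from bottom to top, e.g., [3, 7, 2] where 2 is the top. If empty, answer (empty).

Answer: [10, 18]

Derivation:
After op 1 (RCL M3): stack=[0] mem=[0,0,0,0]
After op 2 (dup): stack=[0,0] mem=[0,0,0,0]
After op 3 (RCL M1): stack=[0,0,0] mem=[0,0,0,0]
After op 4 (pop): stack=[0,0] mem=[0,0,0,0]
After op 5 (STO M2): stack=[0] mem=[0,0,0,0]
After op 6 (STO M3): stack=[empty] mem=[0,0,0,0]
After op 7 (push 7): stack=[7] mem=[0,0,0,0]
After op 8 (push 11): stack=[7,11] mem=[0,0,0,0]
After op 9 (RCL M2): stack=[7,11,0] mem=[0,0,0,0]
After op 10 (+): stack=[7,11] mem=[0,0,0,0]
After op 11 (+): stack=[18] mem=[0,0,0,0]
After op 12 (push 10): stack=[18,10] mem=[0,0,0,0]
After op 13 (swap): stack=[10,18] mem=[0,0,0,0]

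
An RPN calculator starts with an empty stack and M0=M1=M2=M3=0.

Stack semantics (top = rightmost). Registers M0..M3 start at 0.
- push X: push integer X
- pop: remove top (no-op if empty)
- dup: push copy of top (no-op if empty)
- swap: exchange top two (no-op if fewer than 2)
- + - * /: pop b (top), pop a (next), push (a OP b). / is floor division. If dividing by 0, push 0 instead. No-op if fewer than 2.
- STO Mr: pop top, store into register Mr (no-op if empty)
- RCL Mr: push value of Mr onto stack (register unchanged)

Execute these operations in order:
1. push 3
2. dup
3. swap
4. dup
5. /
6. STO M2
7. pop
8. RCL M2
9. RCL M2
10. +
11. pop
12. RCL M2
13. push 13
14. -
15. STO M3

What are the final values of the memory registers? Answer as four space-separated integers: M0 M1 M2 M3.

After op 1 (push 3): stack=[3] mem=[0,0,0,0]
After op 2 (dup): stack=[3,3] mem=[0,0,0,0]
After op 3 (swap): stack=[3,3] mem=[0,0,0,0]
After op 4 (dup): stack=[3,3,3] mem=[0,0,0,0]
After op 5 (/): stack=[3,1] mem=[0,0,0,0]
After op 6 (STO M2): stack=[3] mem=[0,0,1,0]
After op 7 (pop): stack=[empty] mem=[0,0,1,0]
After op 8 (RCL M2): stack=[1] mem=[0,0,1,0]
After op 9 (RCL M2): stack=[1,1] mem=[0,0,1,0]
After op 10 (+): stack=[2] mem=[0,0,1,0]
After op 11 (pop): stack=[empty] mem=[0,0,1,0]
After op 12 (RCL M2): stack=[1] mem=[0,0,1,0]
After op 13 (push 13): stack=[1,13] mem=[0,0,1,0]
After op 14 (-): stack=[-12] mem=[0,0,1,0]
After op 15 (STO M3): stack=[empty] mem=[0,0,1,-12]

Answer: 0 0 1 -12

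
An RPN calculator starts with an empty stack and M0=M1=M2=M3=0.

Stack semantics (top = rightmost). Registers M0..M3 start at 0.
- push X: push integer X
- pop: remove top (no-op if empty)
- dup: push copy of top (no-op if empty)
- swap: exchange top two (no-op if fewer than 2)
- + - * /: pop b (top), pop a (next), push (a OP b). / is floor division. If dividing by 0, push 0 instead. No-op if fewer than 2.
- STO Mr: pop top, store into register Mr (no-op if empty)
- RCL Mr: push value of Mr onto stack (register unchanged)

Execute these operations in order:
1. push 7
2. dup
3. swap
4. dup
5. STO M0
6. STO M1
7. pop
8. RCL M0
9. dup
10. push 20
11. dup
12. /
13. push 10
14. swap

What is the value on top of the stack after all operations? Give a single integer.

After op 1 (push 7): stack=[7] mem=[0,0,0,0]
After op 2 (dup): stack=[7,7] mem=[0,0,0,0]
After op 3 (swap): stack=[7,7] mem=[0,0,0,0]
After op 4 (dup): stack=[7,7,7] mem=[0,0,0,0]
After op 5 (STO M0): stack=[7,7] mem=[7,0,0,0]
After op 6 (STO M1): stack=[7] mem=[7,7,0,0]
After op 7 (pop): stack=[empty] mem=[7,7,0,0]
After op 8 (RCL M0): stack=[7] mem=[7,7,0,0]
After op 9 (dup): stack=[7,7] mem=[7,7,0,0]
After op 10 (push 20): stack=[7,7,20] mem=[7,7,0,0]
After op 11 (dup): stack=[7,7,20,20] mem=[7,7,0,0]
After op 12 (/): stack=[7,7,1] mem=[7,7,0,0]
After op 13 (push 10): stack=[7,7,1,10] mem=[7,7,0,0]
After op 14 (swap): stack=[7,7,10,1] mem=[7,7,0,0]

Answer: 1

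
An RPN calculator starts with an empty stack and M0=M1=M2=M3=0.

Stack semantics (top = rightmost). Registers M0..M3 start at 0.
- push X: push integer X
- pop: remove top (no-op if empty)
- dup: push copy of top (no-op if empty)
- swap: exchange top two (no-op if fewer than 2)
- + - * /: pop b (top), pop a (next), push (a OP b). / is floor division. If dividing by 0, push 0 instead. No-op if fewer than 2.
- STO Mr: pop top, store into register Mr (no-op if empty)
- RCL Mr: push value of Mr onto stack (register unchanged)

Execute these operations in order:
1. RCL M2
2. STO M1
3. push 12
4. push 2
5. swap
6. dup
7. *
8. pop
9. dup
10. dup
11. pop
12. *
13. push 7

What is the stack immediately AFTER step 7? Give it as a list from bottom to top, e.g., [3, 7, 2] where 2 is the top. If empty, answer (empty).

After op 1 (RCL M2): stack=[0] mem=[0,0,0,0]
After op 2 (STO M1): stack=[empty] mem=[0,0,0,0]
After op 3 (push 12): stack=[12] mem=[0,0,0,0]
After op 4 (push 2): stack=[12,2] mem=[0,0,0,0]
After op 5 (swap): stack=[2,12] mem=[0,0,0,0]
After op 6 (dup): stack=[2,12,12] mem=[0,0,0,0]
After op 7 (*): stack=[2,144] mem=[0,0,0,0]

[2, 144]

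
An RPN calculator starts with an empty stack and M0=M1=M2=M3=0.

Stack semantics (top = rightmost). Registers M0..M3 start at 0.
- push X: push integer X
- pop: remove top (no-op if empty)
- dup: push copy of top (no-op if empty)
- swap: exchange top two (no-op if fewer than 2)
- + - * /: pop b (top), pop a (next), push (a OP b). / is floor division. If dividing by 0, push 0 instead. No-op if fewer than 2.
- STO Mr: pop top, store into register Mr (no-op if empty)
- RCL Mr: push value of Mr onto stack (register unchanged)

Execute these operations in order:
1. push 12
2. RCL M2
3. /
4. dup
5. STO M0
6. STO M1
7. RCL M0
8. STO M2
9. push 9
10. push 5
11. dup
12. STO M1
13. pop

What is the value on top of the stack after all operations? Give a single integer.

Answer: 9

Derivation:
After op 1 (push 12): stack=[12] mem=[0,0,0,0]
After op 2 (RCL M2): stack=[12,0] mem=[0,0,0,0]
After op 3 (/): stack=[0] mem=[0,0,0,0]
After op 4 (dup): stack=[0,0] mem=[0,0,0,0]
After op 5 (STO M0): stack=[0] mem=[0,0,0,0]
After op 6 (STO M1): stack=[empty] mem=[0,0,0,0]
After op 7 (RCL M0): stack=[0] mem=[0,0,0,0]
After op 8 (STO M2): stack=[empty] mem=[0,0,0,0]
After op 9 (push 9): stack=[9] mem=[0,0,0,0]
After op 10 (push 5): stack=[9,5] mem=[0,0,0,0]
After op 11 (dup): stack=[9,5,5] mem=[0,0,0,0]
After op 12 (STO M1): stack=[9,5] mem=[0,5,0,0]
After op 13 (pop): stack=[9] mem=[0,5,0,0]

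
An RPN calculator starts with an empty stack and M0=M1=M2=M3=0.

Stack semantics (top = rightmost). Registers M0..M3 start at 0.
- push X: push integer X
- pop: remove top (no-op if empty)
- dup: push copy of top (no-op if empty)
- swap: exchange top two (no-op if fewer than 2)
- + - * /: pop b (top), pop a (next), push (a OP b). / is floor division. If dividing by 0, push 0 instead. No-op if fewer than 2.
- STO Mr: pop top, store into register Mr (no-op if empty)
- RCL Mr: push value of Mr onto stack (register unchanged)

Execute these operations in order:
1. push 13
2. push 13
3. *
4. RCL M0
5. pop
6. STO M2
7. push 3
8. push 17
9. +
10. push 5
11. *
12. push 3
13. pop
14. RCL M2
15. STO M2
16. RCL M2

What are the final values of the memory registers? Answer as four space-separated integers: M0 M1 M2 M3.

Answer: 0 0 169 0

Derivation:
After op 1 (push 13): stack=[13] mem=[0,0,0,0]
After op 2 (push 13): stack=[13,13] mem=[0,0,0,0]
After op 3 (*): stack=[169] mem=[0,0,0,0]
After op 4 (RCL M0): stack=[169,0] mem=[0,0,0,0]
After op 5 (pop): stack=[169] mem=[0,0,0,0]
After op 6 (STO M2): stack=[empty] mem=[0,0,169,0]
After op 7 (push 3): stack=[3] mem=[0,0,169,0]
After op 8 (push 17): stack=[3,17] mem=[0,0,169,0]
After op 9 (+): stack=[20] mem=[0,0,169,0]
After op 10 (push 5): stack=[20,5] mem=[0,0,169,0]
After op 11 (*): stack=[100] mem=[0,0,169,0]
After op 12 (push 3): stack=[100,3] mem=[0,0,169,0]
After op 13 (pop): stack=[100] mem=[0,0,169,0]
After op 14 (RCL M2): stack=[100,169] mem=[0,0,169,0]
After op 15 (STO M2): stack=[100] mem=[0,0,169,0]
After op 16 (RCL M2): stack=[100,169] mem=[0,0,169,0]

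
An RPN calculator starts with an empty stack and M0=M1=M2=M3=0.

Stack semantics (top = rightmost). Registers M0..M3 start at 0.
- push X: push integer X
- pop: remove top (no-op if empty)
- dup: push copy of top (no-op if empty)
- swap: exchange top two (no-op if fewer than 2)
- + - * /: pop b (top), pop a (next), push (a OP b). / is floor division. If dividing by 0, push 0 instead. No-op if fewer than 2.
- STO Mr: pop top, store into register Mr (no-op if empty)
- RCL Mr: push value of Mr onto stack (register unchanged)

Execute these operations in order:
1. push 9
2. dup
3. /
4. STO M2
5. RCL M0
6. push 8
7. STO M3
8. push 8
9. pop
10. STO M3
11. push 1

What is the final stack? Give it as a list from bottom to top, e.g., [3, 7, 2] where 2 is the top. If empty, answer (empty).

After op 1 (push 9): stack=[9] mem=[0,0,0,0]
After op 2 (dup): stack=[9,9] mem=[0,0,0,0]
After op 3 (/): stack=[1] mem=[0,0,0,0]
After op 4 (STO M2): stack=[empty] mem=[0,0,1,0]
After op 5 (RCL M0): stack=[0] mem=[0,0,1,0]
After op 6 (push 8): stack=[0,8] mem=[0,0,1,0]
After op 7 (STO M3): stack=[0] mem=[0,0,1,8]
After op 8 (push 8): stack=[0,8] mem=[0,0,1,8]
After op 9 (pop): stack=[0] mem=[0,0,1,8]
After op 10 (STO M3): stack=[empty] mem=[0,0,1,0]
After op 11 (push 1): stack=[1] mem=[0,0,1,0]

Answer: [1]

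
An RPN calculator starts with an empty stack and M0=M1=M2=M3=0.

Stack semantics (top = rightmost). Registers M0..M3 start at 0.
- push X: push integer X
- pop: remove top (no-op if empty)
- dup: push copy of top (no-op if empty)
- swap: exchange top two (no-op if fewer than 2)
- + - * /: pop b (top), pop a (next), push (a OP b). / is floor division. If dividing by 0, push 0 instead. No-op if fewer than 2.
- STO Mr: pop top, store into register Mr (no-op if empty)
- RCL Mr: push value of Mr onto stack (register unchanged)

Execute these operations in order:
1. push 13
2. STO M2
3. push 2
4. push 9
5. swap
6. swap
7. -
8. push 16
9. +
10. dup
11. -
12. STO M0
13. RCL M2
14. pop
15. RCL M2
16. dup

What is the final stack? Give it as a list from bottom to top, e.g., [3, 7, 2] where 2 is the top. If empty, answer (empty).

Answer: [13, 13]

Derivation:
After op 1 (push 13): stack=[13] mem=[0,0,0,0]
After op 2 (STO M2): stack=[empty] mem=[0,0,13,0]
After op 3 (push 2): stack=[2] mem=[0,0,13,0]
After op 4 (push 9): stack=[2,9] mem=[0,0,13,0]
After op 5 (swap): stack=[9,2] mem=[0,0,13,0]
After op 6 (swap): stack=[2,9] mem=[0,0,13,0]
After op 7 (-): stack=[-7] mem=[0,0,13,0]
After op 8 (push 16): stack=[-7,16] mem=[0,0,13,0]
After op 9 (+): stack=[9] mem=[0,0,13,0]
After op 10 (dup): stack=[9,9] mem=[0,0,13,0]
After op 11 (-): stack=[0] mem=[0,0,13,0]
After op 12 (STO M0): stack=[empty] mem=[0,0,13,0]
After op 13 (RCL M2): stack=[13] mem=[0,0,13,0]
After op 14 (pop): stack=[empty] mem=[0,0,13,0]
After op 15 (RCL M2): stack=[13] mem=[0,0,13,0]
After op 16 (dup): stack=[13,13] mem=[0,0,13,0]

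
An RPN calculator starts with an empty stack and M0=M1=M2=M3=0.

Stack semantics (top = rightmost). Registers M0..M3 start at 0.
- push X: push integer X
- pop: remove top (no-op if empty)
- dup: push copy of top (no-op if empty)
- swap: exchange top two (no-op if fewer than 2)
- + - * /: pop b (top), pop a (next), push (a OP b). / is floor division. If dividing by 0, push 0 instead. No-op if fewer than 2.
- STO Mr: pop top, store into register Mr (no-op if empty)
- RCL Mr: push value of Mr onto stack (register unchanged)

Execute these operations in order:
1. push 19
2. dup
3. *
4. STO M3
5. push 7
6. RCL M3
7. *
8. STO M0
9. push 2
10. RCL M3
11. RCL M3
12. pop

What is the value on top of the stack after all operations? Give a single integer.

After op 1 (push 19): stack=[19] mem=[0,0,0,0]
After op 2 (dup): stack=[19,19] mem=[0,0,0,0]
After op 3 (*): stack=[361] mem=[0,0,0,0]
After op 4 (STO M3): stack=[empty] mem=[0,0,0,361]
After op 5 (push 7): stack=[7] mem=[0,0,0,361]
After op 6 (RCL M3): stack=[7,361] mem=[0,0,0,361]
After op 7 (*): stack=[2527] mem=[0,0,0,361]
After op 8 (STO M0): stack=[empty] mem=[2527,0,0,361]
After op 9 (push 2): stack=[2] mem=[2527,0,0,361]
After op 10 (RCL M3): stack=[2,361] mem=[2527,0,0,361]
After op 11 (RCL M3): stack=[2,361,361] mem=[2527,0,0,361]
After op 12 (pop): stack=[2,361] mem=[2527,0,0,361]

Answer: 361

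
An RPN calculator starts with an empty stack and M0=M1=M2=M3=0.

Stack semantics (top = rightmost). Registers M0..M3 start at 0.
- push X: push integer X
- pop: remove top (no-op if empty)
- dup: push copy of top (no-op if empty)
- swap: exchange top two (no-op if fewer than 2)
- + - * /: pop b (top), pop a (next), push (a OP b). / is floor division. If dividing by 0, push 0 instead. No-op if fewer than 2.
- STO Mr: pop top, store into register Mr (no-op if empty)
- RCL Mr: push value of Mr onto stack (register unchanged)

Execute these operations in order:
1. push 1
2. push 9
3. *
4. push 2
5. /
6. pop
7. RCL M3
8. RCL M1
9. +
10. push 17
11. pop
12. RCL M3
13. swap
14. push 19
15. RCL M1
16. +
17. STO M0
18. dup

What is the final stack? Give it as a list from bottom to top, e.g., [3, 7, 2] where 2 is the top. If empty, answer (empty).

After op 1 (push 1): stack=[1] mem=[0,0,0,0]
After op 2 (push 9): stack=[1,9] mem=[0,0,0,0]
After op 3 (*): stack=[9] mem=[0,0,0,0]
After op 4 (push 2): stack=[9,2] mem=[0,0,0,0]
After op 5 (/): stack=[4] mem=[0,0,0,0]
After op 6 (pop): stack=[empty] mem=[0,0,0,0]
After op 7 (RCL M3): stack=[0] mem=[0,0,0,0]
After op 8 (RCL M1): stack=[0,0] mem=[0,0,0,0]
After op 9 (+): stack=[0] mem=[0,0,0,0]
After op 10 (push 17): stack=[0,17] mem=[0,0,0,0]
After op 11 (pop): stack=[0] mem=[0,0,0,0]
After op 12 (RCL M3): stack=[0,0] mem=[0,0,0,0]
After op 13 (swap): stack=[0,0] mem=[0,0,0,0]
After op 14 (push 19): stack=[0,0,19] mem=[0,0,0,0]
After op 15 (RCL M1): stack=[0,0,19,0] mem=[0,0,0,0]
After op 16 (+): stack=[0,0,19] mem=[0,0,0,0]
After op 17 (STO M0): stack=[0,0] mem=[19,0,0,0]
After op 18 (dup): stack=[0,0,0] mem=[19,0,0,0]

Answer: [0, 0, 0]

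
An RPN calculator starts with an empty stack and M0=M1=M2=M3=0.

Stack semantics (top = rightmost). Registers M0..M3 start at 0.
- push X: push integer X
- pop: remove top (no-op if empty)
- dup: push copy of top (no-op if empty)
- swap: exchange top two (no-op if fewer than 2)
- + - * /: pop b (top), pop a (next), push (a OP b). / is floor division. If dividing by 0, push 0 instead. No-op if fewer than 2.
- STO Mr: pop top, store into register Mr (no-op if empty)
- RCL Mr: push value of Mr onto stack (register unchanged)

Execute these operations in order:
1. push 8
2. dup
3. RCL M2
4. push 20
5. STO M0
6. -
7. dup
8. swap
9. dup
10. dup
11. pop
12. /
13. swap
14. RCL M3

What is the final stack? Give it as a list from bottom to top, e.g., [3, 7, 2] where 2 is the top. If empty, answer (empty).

Answer: [8, 1, 8, 0]

Derivation:
After op 1 (push 8): stack=[8] mem=[0,0,0,0]
After op 2 (dup): stack=[8,8] mem=[0,0,0,0]
After op 3 (RCL M2): stack=[8,8,0] mem=[0,0,0,0]
After op 4 (push 20): stack=[8,8,0,20] mem=[0,0,0,0]
After op 5 (STO M0): stack=[8,8,0] mem=[20,0,0,0]
After op 6 (-): stack=[8,8] mem=[20,0,0,0]
After op 7 (dup): stack=[8,8,8] mem=[20,0,0,0]
After op 8 (swap): stack=[8,8,8] mem=[20,0,0,0]
After op 9 (dup): stack=[8,8,8,8] mem=[20,0,0,0]
After op 10 (dup): stack=[8,8,8,8,8] mem=[20,0,0,0]
After op 11 (pop): stack=[8,8,8,8] mem=[20,0,0,0]
After op 12 (/): stack=[8,8,1] mem=[20,0,0,0]
After op 13 (swap): stack=[8,1,8] mem=[20,0,0,0]
After op 14 (RCL M3): stack=[8,1,8,0] mem=[20,0,0,0]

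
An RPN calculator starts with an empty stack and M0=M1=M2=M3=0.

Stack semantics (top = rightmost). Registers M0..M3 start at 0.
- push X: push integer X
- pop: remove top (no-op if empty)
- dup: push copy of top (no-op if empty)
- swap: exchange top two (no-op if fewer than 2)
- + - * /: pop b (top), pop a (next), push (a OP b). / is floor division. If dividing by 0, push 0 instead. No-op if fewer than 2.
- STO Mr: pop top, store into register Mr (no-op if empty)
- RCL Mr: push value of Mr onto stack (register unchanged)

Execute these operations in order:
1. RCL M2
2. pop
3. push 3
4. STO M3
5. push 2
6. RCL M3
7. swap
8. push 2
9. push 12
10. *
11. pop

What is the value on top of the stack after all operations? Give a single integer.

Answer: 2

Derivation:
After op 1 (RCL M2): stack=[0] mem=[0,0,0,0]
After op 2 (pop): stack=[empty] mem=[0,0,0,0]
After op 3 (push 3): stack=[3] mem=[0,0,0,0]
After op 4 (STO M3): stack=[empty] mem=[0,0,0,3]
After op 5 (push 2): stack=[2] mem=[0,0,0,3]
After op 6 (RCL M3): stack=[2,3] mem=[0,0,0,3]
After op 7 (swap): stack=[3,2] mem=[0,0,0,3]
After op 8 (push 2): stack=[3,2,2] mem=[0,0,0,3]
After op 9 (push 12): stack=[3,2,2,12] mem=[0,0,0,3]
After op 10 (*): stack=[3,2,24] mem=[0,0,0,3]
After op 11 (pop): stack=[3,2] mem=[0,0,0,3]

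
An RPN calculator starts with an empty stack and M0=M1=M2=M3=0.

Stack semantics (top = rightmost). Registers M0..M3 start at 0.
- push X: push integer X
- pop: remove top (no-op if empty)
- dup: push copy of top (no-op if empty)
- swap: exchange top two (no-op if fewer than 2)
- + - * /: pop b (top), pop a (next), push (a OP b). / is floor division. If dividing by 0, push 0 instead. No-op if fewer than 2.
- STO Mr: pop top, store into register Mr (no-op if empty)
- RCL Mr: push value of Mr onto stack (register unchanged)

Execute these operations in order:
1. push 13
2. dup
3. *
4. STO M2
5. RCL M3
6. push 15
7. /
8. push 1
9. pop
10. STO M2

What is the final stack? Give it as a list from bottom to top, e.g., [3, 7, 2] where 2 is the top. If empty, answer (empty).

Answer: (empty)

Derivation:
After op 1 (push 13): stack=[13] mem=[0,0,0,0]
After op 2 (dup): stack=[13,13] mem=[0,0,0,0]
After op 3 (*): stack=[169] mem=[0,0,0,0]
After op 4 (STO M2): stack=[empty] mem=[0,0,169,0]
After op 5 (RCL M3): stack=[0] mem=[0,0,169,0]
After op 6 (push 15): stack=[0,15] mem=[0,0,169,0]
After op 7 (/): stack=[0] mem=[0,0,169,0]
After op 8 (push 1): stack=[0,1] mem=[0,0,169,0]
After op 9 (pop): stack=[0] mem=[0,0,169,0]
After op 10 (STO M2): stack=[empty] mem=[0,0,0,0]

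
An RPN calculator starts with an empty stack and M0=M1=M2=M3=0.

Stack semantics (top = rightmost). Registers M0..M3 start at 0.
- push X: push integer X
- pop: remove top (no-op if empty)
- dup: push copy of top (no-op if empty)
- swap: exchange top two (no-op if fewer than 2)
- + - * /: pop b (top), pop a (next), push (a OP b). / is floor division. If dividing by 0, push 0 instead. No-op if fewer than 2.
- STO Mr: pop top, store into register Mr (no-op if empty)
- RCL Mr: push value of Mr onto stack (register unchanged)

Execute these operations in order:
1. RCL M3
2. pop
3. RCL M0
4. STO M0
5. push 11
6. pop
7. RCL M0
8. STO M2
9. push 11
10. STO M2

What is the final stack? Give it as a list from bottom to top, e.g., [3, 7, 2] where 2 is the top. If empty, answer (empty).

After op 1 (RCL M3): stack=[0] mem=[0,0,0,0]
After op 2 (pop): stack=[empty] mem=[0,0,0,0]
After op 3 (RCL M0): stack=[0] mem=[0,0,0,0]
After op 4 (STO M0): stack=[empty] mem=[0,0,0,0]
After op 5 (push 11): stack=[11] mem=[0,0,0,0]
After op 6 (pop): stack=[empty] mem=[0,0,0,0]
After op 7 (RCL M0): stack=[0] mem=[0,0,0,0]
After op 8 (STO M2): stack=[empty] mem=[0,0,0,0]
After op 9 (push 11): stack=[11] mem=[0,0,0,0]
After op 10 (STO M2): stack=[empty] mem=[0,0,11,0]

Answer: (empty)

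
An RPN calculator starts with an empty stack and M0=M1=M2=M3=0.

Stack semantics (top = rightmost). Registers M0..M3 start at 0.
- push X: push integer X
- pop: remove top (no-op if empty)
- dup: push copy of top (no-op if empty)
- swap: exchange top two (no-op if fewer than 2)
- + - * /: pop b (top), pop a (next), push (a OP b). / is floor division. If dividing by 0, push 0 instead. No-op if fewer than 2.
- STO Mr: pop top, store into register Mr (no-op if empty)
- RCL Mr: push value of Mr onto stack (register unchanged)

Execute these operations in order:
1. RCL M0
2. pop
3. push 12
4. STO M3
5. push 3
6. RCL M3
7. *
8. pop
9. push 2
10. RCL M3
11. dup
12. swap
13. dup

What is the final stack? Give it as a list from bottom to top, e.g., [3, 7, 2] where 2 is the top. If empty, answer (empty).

After op 1 (RCL M0): stack=[0] mem=[0,0,0,0]
After op 2 (pop): stack=[empty] mem=[0,0,0,0]
After op 3 (push 12): stack=[12] mem=[0,0,0,0]
After op 4 (STO M3): stack=[empty] mem=[0,0,0,12]
After op 5 (push 3): stack=[3] mem=[0,0,0,12]
After op 6 (RCL M3): stack=[3,12] mem=[0,0,0,12]
After op 7 (*): stack=[36] mem=[0,0,0,12]
After op 8 (pop): stack=[empty] mem=[0,0,0,12]
After op 9 (push 2): stack=[2] mem=[0,0,0,12]
After op 10 (RCL M3): stack=[2,12] mem=[0,0,0,12]
After op 11 (dup): stack=[2,12,12] mem=[0,0,0,12]
After op 12 (swap): stack=[2,12,12] mem=[0,0,0,12]
After op 13 (dup): stack=[2,12,12,12] mem=[0,0,0,12]

Answer: [2, 12, 12, 12]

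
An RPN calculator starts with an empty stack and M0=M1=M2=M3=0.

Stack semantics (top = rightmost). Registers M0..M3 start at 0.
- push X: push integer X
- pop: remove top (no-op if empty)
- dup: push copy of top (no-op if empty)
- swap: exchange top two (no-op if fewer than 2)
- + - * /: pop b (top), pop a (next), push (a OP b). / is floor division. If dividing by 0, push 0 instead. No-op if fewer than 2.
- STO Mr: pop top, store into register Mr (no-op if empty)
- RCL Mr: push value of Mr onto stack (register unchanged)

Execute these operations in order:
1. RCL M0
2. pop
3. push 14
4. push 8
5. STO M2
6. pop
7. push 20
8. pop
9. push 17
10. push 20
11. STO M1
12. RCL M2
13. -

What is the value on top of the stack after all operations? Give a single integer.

After op 1 (RCL M0): stack=[0] mem=[0,0,0,0]
After op 2 (pop): stack=[empty] mem=[0,0,0,0]
After op 3 (push 14): stack=[14] mem=[0,0,0,0]
After op 4 (push 8): stack=[14,8] mem=[0,0,0,0]
After op 5 (STO M2): stack=[14] mem=[0,0,8,0]
After op 6 (pop): stack=[empty] mem=[0,0,8,0]
After op 7 (push 20): stack=[20] mem=[0,0,8,0]
After op 8 (pop): stack=[empty] mem=[0,0,8,0]
After op 9 (push 17): stack=[17] mem=[0,0,8,0]
After op 10 (push 20): stack=[17,20] mem=[0,0,8,0]
After op 11 (STO M1): stack=[17] mem=[0,20,8,0]
After op 12 (RCL M2): stack=[17,8] mem=[0,20,8,0]
After op 13 (-): stack=[9] mem=[0,20,8,0]

Answer: 9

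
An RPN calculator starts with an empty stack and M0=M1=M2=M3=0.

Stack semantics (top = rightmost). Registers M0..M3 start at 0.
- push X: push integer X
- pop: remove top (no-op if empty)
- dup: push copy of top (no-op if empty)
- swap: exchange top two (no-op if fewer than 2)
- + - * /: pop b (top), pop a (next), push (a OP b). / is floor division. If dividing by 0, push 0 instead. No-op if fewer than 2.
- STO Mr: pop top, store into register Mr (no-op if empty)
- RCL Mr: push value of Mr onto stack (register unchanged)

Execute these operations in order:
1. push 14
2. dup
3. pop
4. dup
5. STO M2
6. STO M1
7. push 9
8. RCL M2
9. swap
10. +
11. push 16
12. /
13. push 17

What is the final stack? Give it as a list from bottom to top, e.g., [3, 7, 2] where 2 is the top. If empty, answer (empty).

After op 1 (push 14): stack=[14] mem=[0,0,0,0]
After op 2 (dup): stack=[14,14] mem=[0,0,0,0]
After op 3 (pop): stack=[14] mem=[0,0,0,0]
After op 4 (dup): stack=[14,14] mem=[0,0,0,0]
After op 5 (STO M2): stack=[14] mem=[0,0,14,0]
After op 6 (STO M1): stack=[empty] mem=[0,14,14,0]
After op 7 (push 9): stack=[9] mem=[0,14,14,0]
After op 8 (RCL M2): stack=[9,14] mem=[0,14,14,0]
After op 9 (swap): stack=[14,9] mem=[0,14,14,0]
After op 10 (+): stack=[23] mem=[0,14,14,0]
After op 11 (push 16): stack=[23,16] mem=[0,14,14,0]
After op 12 (/): stack=[1] mem=[0,14,14,0]
After op 13 (push 17): stack=[1,17] mem=[0,14,14,0]

Answer: [1, 17]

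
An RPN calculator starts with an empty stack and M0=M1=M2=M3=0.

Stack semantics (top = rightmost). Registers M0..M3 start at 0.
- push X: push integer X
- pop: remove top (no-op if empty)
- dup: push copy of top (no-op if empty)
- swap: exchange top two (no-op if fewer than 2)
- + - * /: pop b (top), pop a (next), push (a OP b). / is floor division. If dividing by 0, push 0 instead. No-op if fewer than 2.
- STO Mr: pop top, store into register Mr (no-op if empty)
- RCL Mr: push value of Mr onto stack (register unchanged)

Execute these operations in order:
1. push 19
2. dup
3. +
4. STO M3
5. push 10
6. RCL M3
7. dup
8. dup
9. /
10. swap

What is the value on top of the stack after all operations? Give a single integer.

After op 1 (push 19): stack=[19] mem=[0,0,0,0]
After op 2 (dup): stack=[19,19] mem=[0,0,0,0]
After op 3 (+): stack=[38] mem=[0,0,0,0]
After op 4 (STO M3): stack=[empty] mem=[0,0,0,38]
After op 5 (push 10): stack=[10] mem=[0,0,0,38]
After op 6 (RCL M3): stack=[10,38] mem=[0,0,0,38]
After op 7 (dup): stack=[10,38,38] mem=[0,0,0,38]
After op 8 (dup): stack=[10,38,38,38] mem=[0,0,0,38]
After op 9 (/): stack=[10,38,1] mem=[0,0,0,38]
After op 10 (swap): stack=[10,1,38] mem=[0,0,0,38]

Answer: 38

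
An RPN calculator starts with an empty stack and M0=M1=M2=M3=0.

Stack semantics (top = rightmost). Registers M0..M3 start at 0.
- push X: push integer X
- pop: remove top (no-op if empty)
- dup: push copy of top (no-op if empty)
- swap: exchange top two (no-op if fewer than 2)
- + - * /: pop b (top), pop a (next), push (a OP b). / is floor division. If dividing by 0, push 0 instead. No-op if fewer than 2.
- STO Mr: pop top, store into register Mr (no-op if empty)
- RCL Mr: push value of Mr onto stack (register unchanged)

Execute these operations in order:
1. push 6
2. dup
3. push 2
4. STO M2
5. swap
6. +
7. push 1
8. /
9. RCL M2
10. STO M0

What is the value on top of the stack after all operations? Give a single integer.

After op 1 (push 6): stack=[6] mem=[0,0,0,0]
After op 2 (dup): stack=[6,6] mem=[0,0,0,0]
After op 3 (push 2): stack=[6,6,2] mem=[0,0,0,0]
After op 4 (STO M2): stack=[6,6] mem=[0,0,2,0]
After op 5 (swap): stack=[6,6] mem=[0,0,2,0]
After op 6 (+): stack=[12] mem=[0,0,2,0]
After op 7 (push 1): stack=[12,1] mem=[0,0,2,0]
After op 8 (/): stack=[12] mem=[0,0,2,0]
After op 9 (RCL M2): stack=[12,2] mem=[0,0,2,0]
After op 10 (STO M0): stack=[12] mem=[2,0,2,0]

Answer: 12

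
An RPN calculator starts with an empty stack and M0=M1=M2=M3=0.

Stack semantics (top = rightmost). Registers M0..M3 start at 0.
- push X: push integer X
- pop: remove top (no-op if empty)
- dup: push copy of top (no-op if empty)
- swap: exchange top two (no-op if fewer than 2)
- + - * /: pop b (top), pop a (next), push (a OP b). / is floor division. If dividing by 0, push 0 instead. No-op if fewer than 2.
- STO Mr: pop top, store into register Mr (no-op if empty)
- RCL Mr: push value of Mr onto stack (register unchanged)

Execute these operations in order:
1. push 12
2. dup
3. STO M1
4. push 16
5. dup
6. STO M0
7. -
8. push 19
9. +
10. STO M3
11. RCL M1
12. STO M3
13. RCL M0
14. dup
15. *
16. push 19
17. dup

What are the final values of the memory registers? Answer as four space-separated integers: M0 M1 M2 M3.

After op 1 (push 12): stack=[12] mem=[0,0,0,0]
After op 2 (dup): stack=[12,12] mem=[0,0,0,0]
After op 3 (STO M1): stack=[12] mem=[0,12,0,0]
After op 4 (push 16): stack=[12,16] mem=[0,12,0,0]
After op 5 (dup): stack=[12,16,16] mem=[0,12,0,0]
After op 6 (STO M0): stack=[12,16] mem=[16,12,0,0]
After op 7 (-): stack=[-4] mem=[16,12,0,0]
After op 8 (push 19): stack=[-4,19] mem=[16,12,0,0]
After op 9 (+): stack=[15] mem=[16,12,0,0]
After op 10 (STO M3): stack=[empty] mem=[16,12,0,15]
After op 11 (RCL M1): stack=[12] mem=[16,12,0,15]
After op 12 (STO M3): stack=[empty] mem=[16,12,0,12]
After op 13 (RCL M0): stack=[16] mem=[16,12,0,12]
After op 14 (dup): stack=[16,16] mem=[16,12,0,12]
After op 15 (*): stack=[256] mem=[16,12,0,12]
After op 16 (push 19): stack=[256,19] mem=[16,12,0,12]
After op 17 (dup): stack=[256,19,19] mem=[16,12,0,12]

Answer: 16 12 0 12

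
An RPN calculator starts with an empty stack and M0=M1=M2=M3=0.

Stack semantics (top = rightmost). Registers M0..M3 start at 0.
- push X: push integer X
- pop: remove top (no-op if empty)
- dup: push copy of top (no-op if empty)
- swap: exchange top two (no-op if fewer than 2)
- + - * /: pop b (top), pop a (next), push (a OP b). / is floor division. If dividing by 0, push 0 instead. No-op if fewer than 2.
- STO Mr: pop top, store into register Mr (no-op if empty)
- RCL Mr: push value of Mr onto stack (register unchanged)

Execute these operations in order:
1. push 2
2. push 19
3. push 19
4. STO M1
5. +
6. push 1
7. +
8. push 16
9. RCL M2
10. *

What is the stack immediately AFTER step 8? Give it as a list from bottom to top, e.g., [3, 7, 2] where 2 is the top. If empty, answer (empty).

After op 1 (push 2): stack=[2] mem=[0,0,0,0]
After op 2 (push 19): stack=[2,19] mem=[0,0,0,0]
After op 3 (push 19): stack=[2,19,19] mem=[0,0,0,0]
After op 4 (STO M1): stack=[2,19] mem=[0,19,0,0]
After op 5 (+): stack=[21] mem=[0,19,0,0]
After op 6 (push 1): stack=[21,1] mem=[0,19,0,0]
After op 7 (+): stack=[22] mem=[0,19,0,0]
After op 8 (push 16): stack=[22,16] mem=[0,19,0,0]

[22, 16]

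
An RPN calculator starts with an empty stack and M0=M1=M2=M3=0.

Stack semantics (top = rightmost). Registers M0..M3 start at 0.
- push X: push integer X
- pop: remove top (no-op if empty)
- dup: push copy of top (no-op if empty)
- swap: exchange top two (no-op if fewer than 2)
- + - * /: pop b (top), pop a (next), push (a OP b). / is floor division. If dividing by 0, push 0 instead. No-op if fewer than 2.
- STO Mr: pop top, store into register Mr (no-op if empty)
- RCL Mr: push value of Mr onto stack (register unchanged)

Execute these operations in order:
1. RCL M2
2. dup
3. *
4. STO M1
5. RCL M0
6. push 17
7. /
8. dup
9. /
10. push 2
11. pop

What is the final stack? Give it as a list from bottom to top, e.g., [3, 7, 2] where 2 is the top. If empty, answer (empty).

After op 1 (RCL M2): stack=[0] mem=[0,0,0,0]
After op 2 (dup): stack=[0,0] mem=[0,0,0,0]
After op 3 (*): stack=[0] mem=[0,0,0,0]
After op 4 (STO M1): stack=[empty] mem=[0,0,0,0]
After op 5 (RCL M0): stack=[0] mem=[0,0,0,0]
After op 6 (push 17): stack=[0,17] mem=[0,0,0,0]
After op 7 (/): stack=[0] mem=[0,0,0,0]
After op 8 (dup): stack=[0,0] mem=[0,0,0,0]
After op 9 (/): stack=[0] mem=[0,0,0,0]
After op 10 (push 2): stack=[0,2] mem=[0,0,0,0]
After op 11 (pop): stack=[0] mem=[0,0,0,0]

Answer: [0]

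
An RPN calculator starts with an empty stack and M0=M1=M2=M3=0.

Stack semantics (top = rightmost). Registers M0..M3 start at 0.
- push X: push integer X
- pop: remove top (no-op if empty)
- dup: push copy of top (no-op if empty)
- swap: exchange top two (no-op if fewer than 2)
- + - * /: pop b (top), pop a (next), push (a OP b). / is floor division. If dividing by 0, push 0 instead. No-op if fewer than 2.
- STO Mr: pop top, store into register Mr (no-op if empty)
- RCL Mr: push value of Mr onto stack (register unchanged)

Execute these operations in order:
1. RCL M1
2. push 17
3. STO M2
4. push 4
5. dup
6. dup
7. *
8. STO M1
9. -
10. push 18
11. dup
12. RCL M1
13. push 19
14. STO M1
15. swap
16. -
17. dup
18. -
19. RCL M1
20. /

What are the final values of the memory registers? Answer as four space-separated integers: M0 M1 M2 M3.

Answer: 0 19 17 0

Derivation:
After op 1 (RCL M1): stack=[0] mem=[0,0,0,0]
After op 2 (push 17): stack=[0,17] mem=[0,0,0,0]
After op 3 (STO M2): stack=[0] mem=[0,0,17,0]
After op 4 (push 4): stack=[0,4] mem=[0,0,17,0]
After op 5 (dup): stack=[0,4,4] mem=[0,0,17,0]
After op 6 (dup): stack=[0,4,4,4] mem=[0,0,17,0]
After op 7 (*): stack=[0,4,16] mem=[0,0,17,0]
After op 8 (STO M1): stack=[0,4] mem=[0,16,17,0]
After op 9 (-): stack=[-4] mem=[0,16,17,0]
After op 10 (push 18): stack=[-4,18] mem=[0,16,17,0]
After op 11 (dup): stack=[-4,18,18] mem=[0,16,17,0]
After op 12 (RCL M1): stack=[-4,18,18,16] mem=[0,16,17,0]
After op 13 (push 19): stack=[-4,18,18,16,19] mem=[0,16,17,0]
After op 14 (STO M1): stack=[-4,18,18,16] mem=[0,19,17,0]
After op 15 (swap): stack=[-4,18,16,18] mem=[0,19,17,0]
After op 16 (-): stack=[-4,18,-2] mem=[0,19,17,0]
After op 17 (dup): stack=[-4,18,-2,-2] mem=[0,19,17,0]
After op 18 (-): stack=[-4,18,0] mem=[0,19,17,0]
After op 19 (RCL M1): stack=[-4,18,0,19] mem=[0,19,17,0]
After op 20 (/): stack=[-4,18,0] mem=[0,19,17,0]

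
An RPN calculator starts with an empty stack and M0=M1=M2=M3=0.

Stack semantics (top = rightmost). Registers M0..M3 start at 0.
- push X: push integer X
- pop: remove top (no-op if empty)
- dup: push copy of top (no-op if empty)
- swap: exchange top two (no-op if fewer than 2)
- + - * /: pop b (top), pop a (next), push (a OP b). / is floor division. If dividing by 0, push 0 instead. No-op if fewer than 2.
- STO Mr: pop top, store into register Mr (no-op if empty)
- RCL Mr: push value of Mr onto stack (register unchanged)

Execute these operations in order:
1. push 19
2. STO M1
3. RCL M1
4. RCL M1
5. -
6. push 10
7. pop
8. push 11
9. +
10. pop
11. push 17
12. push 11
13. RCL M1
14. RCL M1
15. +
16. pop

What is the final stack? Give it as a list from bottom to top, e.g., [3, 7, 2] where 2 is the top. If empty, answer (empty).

After op 1 (push 19): stack=[19] mem=[0,0,0,0]
After op 2 (STO M1): stack=[empty] mem=[0,19,0,0]
After op 3 (RCL M1): stack=[19] mem=[0,19,0,0]
After op 4 (RCL M1): stack=[19,19] mem=[0,19,0,0]
After op 5 (-): stack=[0] mem=[0,19,0,0]
After op 6 (push 10): stack=[0,10] mem=[0,19,0,0]
After op 7 (pop): stack=[0] mem=[0,19,0,0]
After op 8 (push 11): stack=[0,11] mem=[0,19,0,0]
After op 9 (+): stack=[11] mem=[0,19,0,0]
After op 10 (pop): stack=[empty] mem=[0,19,0,0]
After op 11 (push 17): stack=[17] mem=[0,19,0,0]
After op 12 (push 11): stack=[17,11] mem=[0,19,0,0]
After op 13 (RCL M1): stack=[17,11,19] mem=[0,19,0,0]
After op 14 (RCL M1): stack=[17,11,19,19] mem=[0,19,0,0]
After op 15 (+): stack=[17,11,38] mem=[0,19,0,0]
After op 16 (pop): stack=[17,11] mem=[0,19,0,0]

Answer: [17, 11]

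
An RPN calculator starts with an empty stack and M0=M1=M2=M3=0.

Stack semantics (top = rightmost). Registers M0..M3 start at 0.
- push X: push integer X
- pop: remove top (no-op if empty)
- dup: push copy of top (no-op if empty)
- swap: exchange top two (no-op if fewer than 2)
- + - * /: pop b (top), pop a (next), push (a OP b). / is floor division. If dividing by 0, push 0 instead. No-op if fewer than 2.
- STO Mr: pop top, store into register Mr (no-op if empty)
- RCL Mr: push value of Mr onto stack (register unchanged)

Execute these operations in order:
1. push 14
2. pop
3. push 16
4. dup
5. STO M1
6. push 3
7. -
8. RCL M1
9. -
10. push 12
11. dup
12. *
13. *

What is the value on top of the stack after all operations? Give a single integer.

After op 1 (push 14): stack=[14] mem=[0,0,0,0]
After op 2 (pop): stack=[empty] mem=[0,0,0,0]
After op 3 (push 16): stack=[16] mem=[0,0,0,0]
After op 4 (dup): stack=[16,16] mem=[0,0,0,0]
After op 5 (STO M1): stack=[16] mem=[0,16,0,0]
After op 6 (push 3): stack=[16,3] mem=[0,16,0,0]
After op 7 (-): stack=[13] mem=[0,16,0,0]
After op 8 (RCL M1): stack=[13,16] mem=[0,16,0,0]
After op 9 (-): stack=[-3] mem=[0,16,0,0]
After op 10 (push 12): stack=[-3,12] mem=[0,16,0,0]
After op 11 (dup): stack=[-3,12,12] mem=[0,16,0,0]
After op 12 (*): stack=[-3,144] mem=[0,16,0,0]
After op 13 (*): stack=[-432] mem=[0,16,0,0]

Answer: -432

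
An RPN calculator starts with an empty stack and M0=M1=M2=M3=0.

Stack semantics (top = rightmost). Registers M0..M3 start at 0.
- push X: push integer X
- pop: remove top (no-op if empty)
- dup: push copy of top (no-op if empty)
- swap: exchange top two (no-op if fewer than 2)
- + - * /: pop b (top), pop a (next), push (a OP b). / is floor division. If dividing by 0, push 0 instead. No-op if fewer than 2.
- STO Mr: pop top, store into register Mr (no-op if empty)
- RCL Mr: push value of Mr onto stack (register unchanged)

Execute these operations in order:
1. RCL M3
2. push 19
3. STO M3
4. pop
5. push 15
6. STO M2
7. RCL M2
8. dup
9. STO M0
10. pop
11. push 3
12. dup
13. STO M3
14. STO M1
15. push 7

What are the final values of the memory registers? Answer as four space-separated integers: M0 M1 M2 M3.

After op 1 (RCL M3): stack=[0] mem=[0,0,0,0]
After op 2 (push 19): stack=[0,19] mem=[0,0,0,0]
After op 3 (STO M3): stack=[0] mem=[0,0,0,19]
After op 4 (pop): stack=[empty] mem=[0,0,0,19]
After op 5 (push 15): stack=[15] mem=[0,0,0,19]
After op 6 (STO M2): stack=[empty] mem=[0,0,15,19]
After op 7 (RCL M2): stack=[15] mem=[0,0,15,19]
After op 8 (dup): stack=[15,15] mem=[0,0,15,19]
After op 9 (STO M0): stack=[15] mem=[15,0,15,19]
After op 10 (pop): stack=[empty] mem=[15,0,15,19]
After op 11 (push 3): stack=[3] mem=[15,0,15,19]
After op 12 (dup): stack=[3,3] mem=[15,0,15,19]
After op 13 (STO M3): stack=[3] mem=[15,0,15,3]
After op 14 (STO M1): stack=[empty] mem=[15,3,15,3]
After op 15 (push 7): stack=[7] mem=[15,3,15,3]

Answer: 15 3 15 3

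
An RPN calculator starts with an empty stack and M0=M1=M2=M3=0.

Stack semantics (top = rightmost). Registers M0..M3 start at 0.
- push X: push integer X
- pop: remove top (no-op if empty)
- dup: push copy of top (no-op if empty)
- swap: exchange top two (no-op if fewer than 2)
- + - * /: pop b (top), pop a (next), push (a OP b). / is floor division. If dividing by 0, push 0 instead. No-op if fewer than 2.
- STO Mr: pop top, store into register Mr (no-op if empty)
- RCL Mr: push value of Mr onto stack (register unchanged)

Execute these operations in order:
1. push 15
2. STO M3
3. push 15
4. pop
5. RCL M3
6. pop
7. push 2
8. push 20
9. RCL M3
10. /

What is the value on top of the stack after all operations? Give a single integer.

After op 1 (push 15): stack=[15] mem=[0,0,0,0]
After op 2 (STO M3): stack=[empty] mem=[0,0,0,15]
After op 3 (push 15): stack=[15] mem=[0,0,0,15]
After op 4 (pop): stack=[empty] mem=[0,0,0,15]
After op 5 (RCL M3): stack=[15] mem=[0,0,0,15]
After op 6 (pop): stack=[empty] mem=[0,0,0,15]
After op 7 (push 2): stack=[2] mem=[0,0,0,15]
After op 8 (push 20): stack=[2,20] mem=[0,0,0,15]
After op 9 (RCL M3): stack=[2,20,15] mem=[0,0,0,15]
After op 10 (/): stack=[2,1] mem=[0,0,0,15]

Answer: 1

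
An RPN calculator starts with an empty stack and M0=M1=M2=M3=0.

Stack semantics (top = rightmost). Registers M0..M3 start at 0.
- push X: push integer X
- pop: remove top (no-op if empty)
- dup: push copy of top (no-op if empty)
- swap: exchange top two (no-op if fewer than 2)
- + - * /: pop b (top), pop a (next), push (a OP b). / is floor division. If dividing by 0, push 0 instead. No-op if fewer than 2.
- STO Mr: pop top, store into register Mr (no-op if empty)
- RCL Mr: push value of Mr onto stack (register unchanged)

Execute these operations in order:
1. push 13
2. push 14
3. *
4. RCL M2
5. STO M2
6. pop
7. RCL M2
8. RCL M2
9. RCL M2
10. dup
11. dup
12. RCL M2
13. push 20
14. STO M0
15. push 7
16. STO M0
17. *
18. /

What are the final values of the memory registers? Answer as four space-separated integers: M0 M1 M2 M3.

Answer: 7 0 0 0

Derivation:
After op 1 (push 13): stack=[13] mem=[0,0,0,0]
After op 2 (push 14): stack=[13,14] mem=[0,0,0,0]
After op 3 (*): stack=[182] mem=[0,0,0,0]
After op 4 (RCL M2): stack=[182,0] mem=[0,0,0,0]
After op 5 (STO M2): stack=[182] mem=[0,0,0,0]
After op 6 (pop): stack=[empty] mem=[0,0,0,0]
After op 7 (RCL M2): stack=[0] mem=[0,0,0,0]
After op 8 (RCL M2): stack=[0,0] mem=[0,0,0,0]
After op 9 (RCL M2): stack=[0,0,0] mem=[0,0,0,0]
After op 10 (dup): stack=[0,0,0,0] mem=[0,0,0,0]
After op 11 (dup): stack=[0,0,0,0,0] mem=[0,0,0,0]
After op 12 (RCL M2): stack=[0,0,0,0,0,0] mem=[0,0,0,0]
After op 13 (push 20): stack=[0,0,0,0,0,0,20] mem=[0,0,0,0]
After op 14 (STO M0): stack=[0,0,0,0,0,0] mem=[20,0,0,0]
After op 15 (push 7): stack=[0,0,0,0,0,0,7] mem=[20,0,0,0]
After op 16 (STO M0): stack=[0,0,0,0,0,0] mem=[7,0,0,0]
After op 17 (*): stack=[0,0,0,0,0] mem=[7,0,0,0]
After op 18 (/): stack=[0,0,0,0] mem=[7,0,0,0]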